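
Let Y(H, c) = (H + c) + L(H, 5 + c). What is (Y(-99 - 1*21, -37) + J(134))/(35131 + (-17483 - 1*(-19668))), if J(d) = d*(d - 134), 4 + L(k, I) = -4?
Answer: -165/37316 ≈ -0.0044217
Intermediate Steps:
L(k, I) = -8 (L(k, I) = -4 - 4 = -8)
Y(H, c) = -8 + H + c (Y(H, c) = (H + c) - 8 = -8 + H + c)
J(d) = d*(-134 + d)
(Y(-99 - 1*21, -37) + J(134))/(35131 + (-17483 - 1*(-19668))) = ((-8 + (-99 - 1*21) - 37) + 134*(-134 + 134))/(35131 + (-17483 - 1*(-19668))) = ((-8 + (-99 - 21) - 37) + 134*0)/(35131 + (-17483 + 19668)) = ((-8 - 120 - 37) + 0)/(35131 + 2185) = (-165 + 0)/37316 = -165*1/37316 = -165/37316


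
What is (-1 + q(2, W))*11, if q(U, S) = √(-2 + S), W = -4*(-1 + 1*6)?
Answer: -11 + 11*I*√22 ≈ -11.0 + 51.595*I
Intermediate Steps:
W = -20 (W = -4*(-1 + 6) = -4*5 = -20)
(-1 + q(2, W))*11 = (-1 + √(-2 - 20))*11 = (-1 + √(-22))*11 = (-1 + I*√22)*11 = -11 + 11*I*√22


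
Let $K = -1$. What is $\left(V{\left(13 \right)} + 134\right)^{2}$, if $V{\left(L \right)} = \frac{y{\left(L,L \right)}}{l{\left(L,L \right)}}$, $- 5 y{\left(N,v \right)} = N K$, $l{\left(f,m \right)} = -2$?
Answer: $\frac{1760929}{100} \approx 17609.0$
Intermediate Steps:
$y{\left(N,v \right)} = \frac{N}{5}$ ($y{\left(N,v \right)} = - \frac{N \left(-1\right)}{5} = - \frac{\left(-1\right) N}{5} = \frac{N}{5}$)
$V{\left(L \right)} = - \frac{L}{10}$ ($V{\left(L \right)} = \frac{\frac{1}{5} L}{-2} = \frac{L}{5} \left(- \frac{1}{2}\right) = - \frac{L}{10}$)
$\left(V{\left(13 \right)} + 134\right)^{2} = \left(\left(- \frac{1}{10}\right) 13 + 134\right)^{2} = \left(- \frac{13}{10} + 134\right)^{2} = \left(\frac{1327}{10}\right)^{2} = \frac{1760929}{100}$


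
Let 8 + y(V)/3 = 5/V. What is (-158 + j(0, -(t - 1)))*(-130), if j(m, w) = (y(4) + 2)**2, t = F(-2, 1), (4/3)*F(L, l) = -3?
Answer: -182065/8 ≈ -22758.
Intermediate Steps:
F(L, l) = -9/4 (F(L, l) = (3/4)*(-3) = -9/4)
t = -9/4 ≈ -2.2500
y(V) = -24 + 15/V (y(V) = -24 + 3*(5/V) = -24 + 15/V)
j(m, w) = 5329/16 (j(m, w) = ((-24 + 15/4) + 2)**2 = (-81/4 + 2)**2 = (-73/4)**2 = 5329/16)
(-158 + j(0, -(t - 1)))*(-130) = (-158 + 5329/16)*(-130) = (2801/16)*(-130) = -182065/8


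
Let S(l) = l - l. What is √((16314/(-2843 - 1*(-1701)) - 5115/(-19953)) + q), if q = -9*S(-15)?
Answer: 2*I*√5620484876447/1265907 ≈ 3.7455*I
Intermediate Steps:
S(l) = 0
q = 0 (q = -9*0 = 0)
√((16314/(-2843 - 1*(-1701)) - 5115/(-19953)) + q) = √((16314/(-2843 - 1*(-1701)) - 5115/(-19953)) + 0) = √((16314/(-2843 + 1701) - 5115*(-1/19953)) + 0) = √((16314/(-1142) + 1705/6651) + 0) = √((16314*(-1/1142) + 1705/6651) + 0) = √((-8157/571 + 1705/6651) + 0) = √(-53278652/3797721 + 0) = √(-53278652/3797721) = 2*I*√5620484876447/1265907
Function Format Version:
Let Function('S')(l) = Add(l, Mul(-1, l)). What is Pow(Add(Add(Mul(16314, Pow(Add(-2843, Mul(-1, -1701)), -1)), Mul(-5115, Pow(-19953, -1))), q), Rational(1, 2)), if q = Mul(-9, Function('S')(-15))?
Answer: Mul(Rational(2, 1265907), I, Pow(5620484876447, Rational(1, 2))) ≈ Mul(3.7455, I)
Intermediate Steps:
Function('S')(l) = 0
q = 0 (q = Mul(-9, 0) = 0)
Pow(Add(Add(Mul(16314, Pow(Add(-2843, Mul(-1, -1701)), -1)), Mul(-5115, Pow(-19953, -1))), q), Rational(1, 2)) = Pow(Add(Add(Mul(16314, Pow(Add(-2843, Mul(-1, -1701)), -1)), Mul(-5115, Pow(-19953, -1))), 0), Rational(1, 2)) = Pow(Add(Add(Mul(16314, Pow(Add(-2843, 1701), -1)), Mul(-5115, Rational(-1, 19953))), 0), Rational(1, 2)) = Pow(Add(Add(Mul(16314, Pow(-1142, -1)), Rational(1705, 6651)), 0), Rational(1, 2)) = Pow(Add(Add(Mul(16314, Rational(-1, 1142)), Rational(1705, 6651)), 0), Rational(1, 2)) = Pow(Add(Add(Rational(-8157, 571), Rational(1705, 6651)), 0), Rational(1, 2)) = Pow(Add(Rational(-53278652, 3797721), 0), Rational(1, 2)) = Pow(Rational(-53278652, 3797721), Rational(1, 2)) = Mul(Rational(2, 1265907), I, Pow(5620484876447, Rational(1, 2)))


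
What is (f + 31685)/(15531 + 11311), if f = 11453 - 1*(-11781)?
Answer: 54919/26842 ≈ 2.0460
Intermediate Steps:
f = 23234 (f = 11453 + 11781 = 23234)
(f + 31685)/(15531 + 11311) = (23234 + 31685)/(15531 + 11311) = 54919/26842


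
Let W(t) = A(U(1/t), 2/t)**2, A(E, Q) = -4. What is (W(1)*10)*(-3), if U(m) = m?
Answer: -480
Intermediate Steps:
W(t) = 16 (W(t) = (-4)**2 = 16)
(W(1)*10)*(-3) = (16*10)*(-3) = 160*(-3) = -480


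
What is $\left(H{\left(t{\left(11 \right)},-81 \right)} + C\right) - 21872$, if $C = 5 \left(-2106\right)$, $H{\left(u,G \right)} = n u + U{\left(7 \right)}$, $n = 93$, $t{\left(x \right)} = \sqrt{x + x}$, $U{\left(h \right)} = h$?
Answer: $-32395 + 93 \sqrt{22} \approx -31959.0$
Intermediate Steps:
$t{\left(x \right)} = \sqrt{2} \sqrt{x}$ ($t{\left(x \right)} = \sqrt{2 x} = \sqrt{2} \sqrt{x}$)
$H{\left(u,G \right)} = 7 + 93 u$ ($H{\left(u,G \right)} = 93 u + 7 = 7 + 93 u$)
$C = -10530$
$\left(H{\left(t{\left(11 \right)},-81 \right)} + C\right) - 21872 = \left(\left(7 + 93 \sqrt{2} \sqrt{11}\right) - 10530\right) - 21872 = \left(\left(7 + 93 \sqrt{22}\right) - 10530\right) - 21872 = \left(-10523 + 93 \sqrt{22}\right) - 21872 = -32395 + 93 \sqrt{22}$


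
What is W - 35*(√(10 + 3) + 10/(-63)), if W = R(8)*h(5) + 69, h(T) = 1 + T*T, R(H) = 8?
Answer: 2543/9 - 35*√13 ≈ 156.36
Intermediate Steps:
h(T) = 1 + T²
W = 277 (W = 8*(1 + 5²) + 69 = 8*(1 + 25) + 69 = 8*26 + 69 = 208 + 69 = 277)
W - 35*(√(10 + 3) + 10/(-63)) = 277 - 35*(√(10 + 3) + 10/(-63)) = 277 - 35*(√13 + 10*(-1/63)) = 277 - 35*(√13 - 10/63) = 277 - 35*(-10/63 + √13) = 277 - (-50/9 + 35*√13) = 277 + (50/9 - 35*√13) = 2543/9 - 35*√13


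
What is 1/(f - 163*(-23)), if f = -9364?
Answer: -1/5615 ≈ -0.00017809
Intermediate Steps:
1/(f - 163*(-23)) = 1/(-9364 - 163*(-23)) = 1/(-9364 + 3749) = 1/(-5615) = -1/5615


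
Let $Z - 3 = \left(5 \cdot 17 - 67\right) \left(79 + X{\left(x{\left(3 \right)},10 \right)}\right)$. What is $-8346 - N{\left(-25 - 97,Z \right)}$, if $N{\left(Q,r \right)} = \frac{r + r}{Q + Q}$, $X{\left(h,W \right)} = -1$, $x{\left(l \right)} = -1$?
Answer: $- \frac{1016805}{122} \approx -8334.5$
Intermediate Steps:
$Z = 1407$ ($Z = 3 + \left(5 \cdot 17 - 67\right) \left(79 - 1\right) = 3 + \left(85 - 67\right) 78 = 3 + 18 \cdot 78 = 3 + 1404 = 1407$)
$N{\left(Q,r \right)} = \frac{r}{Q}$ ($N{\left(Q,r \right)} = \frac{2 r}{2 Q} = 2 r \frac{1}{2 Q} = \frac{r}{Q}$)
$-8346 - N{\left(-25 - 97,Z \right)} = -8346 - \frac{1407}{-25 - 97} = -8346 - \frac{1407}{-122} = -8346 - 1407 \left(- \frac{1}{122}\right) = -8346 - - \frac{1407}{122} = -8346 + \frac{1407}{122} = - \frac{1016805}{122}$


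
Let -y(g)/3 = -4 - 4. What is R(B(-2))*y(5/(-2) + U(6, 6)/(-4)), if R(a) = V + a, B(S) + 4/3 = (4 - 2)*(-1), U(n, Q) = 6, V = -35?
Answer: -920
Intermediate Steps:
B(S) = -10/3 (B(S) = -4/3 + (4 - 2)*(-1) = -4/3 + 2*(-1) = -4/3 - 2 = -10/3)
R(a) = -35 + a
y(g) = 24 (y(g) = -3*(-4 - 4) = -3*(-8) = 24)
R(B(-2))*y(5/(-2) + U(6, 6)/(-4)) = (-35 - 10/3)*24 = -115/3*24 = -920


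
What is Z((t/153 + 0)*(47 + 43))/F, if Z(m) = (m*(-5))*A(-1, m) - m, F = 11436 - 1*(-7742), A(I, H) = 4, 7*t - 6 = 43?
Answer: -735/163013 ≈ -0.0045088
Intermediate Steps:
t = 7 (t = 6/7 + (⅐)*43 = 6/7 + 43/7 = 7)
F = 19178 (F = 11436 + 7742 = 19178)
Z(m) = -21*m (Z(m) = (m*(-5))*4 - m = -5*m*4 - m = -20*m - m = -21*m)
Z((t/153 + 0)*(47 + 43))/F = -21*(7/153 + 0)*(47 + 43)/19178 = -21*(7*(1/153) + 0)*90*(1/19178) = -21*(7/153 + 0)*90*(1/19178) = -49*90/51*(1/19178) = -21*70/17*(1/19178) = -1470/17*1/19178 = -735/163013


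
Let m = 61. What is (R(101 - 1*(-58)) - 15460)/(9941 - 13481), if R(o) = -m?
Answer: 15521/3540 ≈ 4.3845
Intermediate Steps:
R(o) = -61 (R(o) = -1*61 = -61)
(R(101 - 1*(-58)) - 15460)/(9941 - 13481) = (-61 - 15460)/(9941 - 13481) = -15521/(-3540) = -15521*(-1/3540) = 15521/3540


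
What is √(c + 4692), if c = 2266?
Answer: 7*√142 ≈ 83.415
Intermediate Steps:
√(c + 4692) = √(2266 + 4692) = √6958 = 7*√142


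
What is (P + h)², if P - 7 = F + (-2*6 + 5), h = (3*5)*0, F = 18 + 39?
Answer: 3249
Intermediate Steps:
F = 57
h = 0 (h = 15*0 = 0)
P = 57 (P = 7 + (57 + (-2*6 + 5)) = 7 + (57 + (-12 + 5)) = 7 + (57 - 7) = 7 + 50 = 57)
(P + h)² = (57 + 0)² = 57² = 3249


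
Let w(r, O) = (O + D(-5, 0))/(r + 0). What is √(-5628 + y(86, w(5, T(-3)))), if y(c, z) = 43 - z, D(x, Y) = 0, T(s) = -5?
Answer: 4*I*√349 ≈ 74.726*I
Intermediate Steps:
w(r, O) = O/r (w(r, O) = (O + 0)/(r + 0) = O/r)
√(-5628 + y(86, w(5, T(-3)))) = √(-5628 + (43 - (-5)/5)) = √(-5628 + (43 - 1*(-1))) = √(-5628 + (43 + 1)) = √(-5628 + 44) = √(-5584) = 4*I*√349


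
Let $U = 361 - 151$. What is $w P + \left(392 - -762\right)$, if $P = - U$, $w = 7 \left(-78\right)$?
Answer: $115814$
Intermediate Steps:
$U = 210$
$w = -546$
$P = -210$ ($P = \left(-1\right) 210 = -210$)
$w P + \left(392 - -762\right) = \left(-546\right) \left(-210\right) + \left(392 - -762\right) = 114660 + \left(392 + 762\right) = 114660 + 1154 = 115814$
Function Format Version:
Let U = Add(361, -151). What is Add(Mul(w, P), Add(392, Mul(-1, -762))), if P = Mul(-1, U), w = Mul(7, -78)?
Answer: 115814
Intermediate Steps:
U = 210
w = -546
P = -210 (P = Mul(-1, 210) = -210)
Add(Mul(w, P), Add(392, Mul(-1, -762))) = Add(Mul(-546, -210), Add(392, Mul(-1, -762))) = Add(114660, Add(392, 762)) = Add(114660, 1154) = 115814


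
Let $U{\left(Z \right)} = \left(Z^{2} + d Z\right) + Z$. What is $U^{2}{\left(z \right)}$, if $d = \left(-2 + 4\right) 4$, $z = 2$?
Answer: $484$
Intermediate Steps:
$d = 8$ ($d = 2 \cdot 4 = 8$)
$U{\left(Z \right)} = Z^{2} + 9 Z$ ($U{\left(Z \right)} = \left(Z^{2} + 8 Z\right) + Z = Z^{2} + 9 Z$)
$U^{2}{\left(z \right)} = \left(2 \left(9 + 2\right)\right)^{2} = \left(2 \cdot 11\right)^{2} = 22^{2} = 484$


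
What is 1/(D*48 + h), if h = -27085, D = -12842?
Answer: -1/643501 ≈ -1.5540e-6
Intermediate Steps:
1/(D*48 + h) = 1/(-12842*48 - 27085) = 1/(-616416 - 27085) = 1/(-643501) = -1/643501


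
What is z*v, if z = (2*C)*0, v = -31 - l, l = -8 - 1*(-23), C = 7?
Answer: 0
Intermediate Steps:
l = 15 (l = -8 + 23 = 15)
v = -46 (v = -31 - 1*15 = -31 - 15 = -46)
z = 0 (z = (2*7)*0 = 14*0 = 0)
z*v = 0*(-46) = 0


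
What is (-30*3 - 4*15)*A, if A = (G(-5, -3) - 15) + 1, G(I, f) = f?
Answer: 2550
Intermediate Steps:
A = -17 (A = (-3 - 15) + 1 = -18 + 1 = -17)
(-30*3 - 4*15)*A = (-30*3 - 4*15)*(-17) = (-90 - 60)*(-17) = -150*(-17) = 2550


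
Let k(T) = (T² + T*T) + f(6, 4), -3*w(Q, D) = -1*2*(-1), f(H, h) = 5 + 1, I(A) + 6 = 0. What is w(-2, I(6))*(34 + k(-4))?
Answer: -48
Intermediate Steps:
I(A) = -6 (I(A) = -6 + 0 = -6)
f(H, h) = 6
w(Q, D) = -⅔ (w(Q, D) = -(-1*2)*(-1)/3 = -(-2)*(-1)/3 = -⅓*2 = -⅔)
k(T) = 6 + 2*T² (k(T) = (T² + T*T) + 6 = (T² + T²) + 6 = 2*T² + 6 = 6 + 2*T²)
w(-2, I(6))*(34 + k(-4)) = -2*(34 + (6 + 2*(-4)²))/3 = -2*(34 + (6 + 2*16))/3 = -2*(34 + (6 + 32))/3 = -2*(34 + 38)/3 = -⅔*72 = -48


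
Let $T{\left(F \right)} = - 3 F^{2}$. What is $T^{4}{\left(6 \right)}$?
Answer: $136048896$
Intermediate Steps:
$T^{4}{\left(6 \right)} = \left(- 3 \cdot 6^{2}\right)^{4} = \left(\left(-3\right) 36\right)^{4} = \left(-108\right)^{4} = 136048896$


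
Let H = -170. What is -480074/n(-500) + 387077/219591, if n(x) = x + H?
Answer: 52839635662/73562985 ≈ 718.29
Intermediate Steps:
n(x) = -170 + x (n(x) = x - 170 = -170 + x)
-480074/n(-500) + 387077/219591 = -480074/(-170 - 500) + 387077/219591 = -480074/(-670) + 387077*(1/219591) = -480074*(-1/670) + 387077/219591 = 240037/335 + 387077/219591 = 52839635662/73562985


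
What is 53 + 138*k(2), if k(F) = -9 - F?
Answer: -1465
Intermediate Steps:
53 + 138*k(2) = 53 + 138*(-9 - 1*2) = 53 + 138*(-9 - 2) = 53 + 138*(-11) = 53 - 1518 = -1465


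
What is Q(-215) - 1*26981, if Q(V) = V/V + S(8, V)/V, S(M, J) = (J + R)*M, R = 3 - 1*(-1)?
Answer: -5799012/215 ≈ -26972.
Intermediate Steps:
R = 4 (R = 3 + 1 = 4)
S(M, J) = M*(4 + J) (S(M, J) = (J + 4)*M = (4 + J)*M = M*(4 + J))
Q(V) = 1 + (32 + 8*V)/V (Q(V) = V/V + (8*(4 + V))/V = 1 + (32 + 8*V)/V)
Q(-215) - 1*26981 = (9 + 32/(-215)) - 1*26981 = (9 + 32*(-1/215)) - 26981 = (9 - 32/215) - 26981 = 1903/215 - 26981 = -5799012/215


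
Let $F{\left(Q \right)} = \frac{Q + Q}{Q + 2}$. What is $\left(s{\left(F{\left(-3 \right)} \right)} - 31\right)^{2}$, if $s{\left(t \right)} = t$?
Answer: $625$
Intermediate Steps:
$F{\left(Q \right)} = \frac{2 Q}{2 + Q}$
$\left(s{\left(F{\left(-3 \right)} \right)} - 31\right)^{2} = \left(2 \left(-3\right) \frac{1}{2 - 3} - 31\right)^{2} = \left(2 \left(-3\right) \frac{1}{-1} - 31\right)^{2} = \left(2 \left(-3\right) \left(-1\right) - 31\right)^{2} = \left(6 - 31\right)^{2} = \left(-25\right)^{2} = 625$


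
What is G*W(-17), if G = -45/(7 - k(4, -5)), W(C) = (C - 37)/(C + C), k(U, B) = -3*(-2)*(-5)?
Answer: -1215/629 ≈ -1.9316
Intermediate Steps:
k(U, B) = -30 (k(U, B) = 6*(-5) = -30)
W(C) = (-37 + C)/(2*C) (W(C) = (-37 + C)/((2*C)) = (-37 + C)*(1/(2*C)) = (-37 + C)/(2*C))
G = -45/37 (G = -45/(7 - 1*(-30)) = -45/(7 + 30) = -45/37 ≈ -1.2162)
G*W(-17) = -45*(-37 - 17)/(74*(-17)) = -45*(-1)*(-54)/(74*17) = -45/37*27/17 = -1215/629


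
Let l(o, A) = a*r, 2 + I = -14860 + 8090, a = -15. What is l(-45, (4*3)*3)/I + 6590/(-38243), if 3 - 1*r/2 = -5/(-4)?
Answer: -85239445/517963192 ≈ -0.16457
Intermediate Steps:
r = 7/2 (r = 6 - (-10)/(-4) = 6 - (-10)*(-1)/4 = 6 - 2*5/4 = 6 - 5/2 = 7/2 ≈ 3.5000)
I = -6772 (I = -2 + (-14860 + 8090) = -2 - 6770 = -6772)
l(o, A) = -105/2 (l(o, A) = -15*7/2 = -105/2)
l(-45, (4*3)*3)/I + 6590/(-38243) = -105/2/(-6772) + 6590/(-38243) = -105/2*(-1/6772) + 6590*(-1/38243) = 105/13544 - 6590/38243 = -85239445/517963192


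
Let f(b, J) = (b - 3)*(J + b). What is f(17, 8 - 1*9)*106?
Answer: 23744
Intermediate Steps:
f(b, J) = (-3 + b)*(J + b)
f(17, 8 - 1*9)*106 = (17**2 - 3*(8 - 1*9) - 3*17 + (8 - 1*9)*17)*106 = (289 - 3*(8 - 9) - 51 + (8 - 9)*17)*106 = (289 - 3*(-1) - 51 - 1*17)*106 = (289 + 3 - 51 - 17)*106 = 224*106 = 23744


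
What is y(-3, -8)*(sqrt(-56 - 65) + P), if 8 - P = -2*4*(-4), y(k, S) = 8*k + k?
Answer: 648 - 297*I ≈ 648.0 - 297.0*I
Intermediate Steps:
y(k, S) = 9*k
P = -24 (P = 8 - (-2*4)*(-4) = 8 - (-8)*(-4) = 8 - 1*32 = 8 - 32 = -24)
y(-3, -8)*(sqrt(-56 - 65) + P) = (9*(-3))*(sqrt(-56 - 65) - 24) = -27*(sqrt(-121) - 24) = -27*(11*I - 24) = -27*(-24 + 11*I) = 648 - 297*I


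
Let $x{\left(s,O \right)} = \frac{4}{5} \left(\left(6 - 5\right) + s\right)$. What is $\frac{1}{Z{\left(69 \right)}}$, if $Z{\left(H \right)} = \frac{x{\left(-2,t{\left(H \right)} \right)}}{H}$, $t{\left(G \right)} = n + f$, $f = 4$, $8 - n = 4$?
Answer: $- \frac{345}{4} \approx -86.25$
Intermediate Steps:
$n = 4$ ($n = 8 - 4 = 4$)
$t{\left(G \right)} = 8$ ($t{\left(G \right)} = 4 + 4 = 8$)
$x{\left(s,O \right)} = \frac{4}{5} + \frac{4 s}{5}$ ($x{\left(s,O \right)} = 4 \cdot \frac{1}{5} \left(1 + s\right) = \frac{4 \left(1 + s\right)}{5} = \frac{4}{5} + \frac{4 s}{5}$)
$Z{\left(H \right)} = - \frac{4}{5 H}$ ($Z{\left(H \right)} = \frac{\frac{4}{5} + \frac{4}{5} \left(-2\right)}{H} = \frac{\frac{4}{5} - \frac{8}{5}}{H} = - \frac{4}{5 H}$)
$\frac{1}{Z{\left(69 \right)}} = \frac{1}{\left(- \frac{4}{5}\right) \frac{1}{69}} = \frac{1}{- \frac{4}{345}} = - \frac{345}{4}$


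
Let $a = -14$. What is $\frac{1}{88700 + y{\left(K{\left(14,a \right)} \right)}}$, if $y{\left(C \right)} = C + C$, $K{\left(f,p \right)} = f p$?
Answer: $\frac{1}{88308} \approx 1.1324 \cdot 10^{-5}$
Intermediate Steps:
$y{\left(C \right)} = 2 C$
$\frac{1}{88700 + y{\left(K{\left(14,a \right)} \right)}} = \frac{1}{88700 + 2 \cdot 14 \left(-14\right)} = \frac{1}{88700 + 2 \left(-196\right)} = \frac{1}{88700 - 392} = \frac{1}{88308}$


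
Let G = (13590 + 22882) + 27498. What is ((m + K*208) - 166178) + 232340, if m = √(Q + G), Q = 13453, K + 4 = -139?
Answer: 36418 + √77423 ≈ 36696.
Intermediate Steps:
K = -143 (K = -4 - 139 = -143)
G = 63970 (G = 36472 + 27498 = 63970)
m = √77423 (m = √(13453 + 63970) = √77423 ≈ 278.25)
((m + K*208) - 166178) + 232340 = ((√77423 - 143*208) - 166178) + 232340 = ((√77423 - 29744) - 166178) + 232340 = ((-29744 + √77423) - 166178) + 232340 = (-195922 + √77423) + 232340 = 36418 + √77423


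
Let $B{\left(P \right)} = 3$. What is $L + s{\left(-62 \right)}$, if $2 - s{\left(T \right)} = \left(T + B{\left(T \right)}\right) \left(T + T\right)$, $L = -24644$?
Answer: $-31958$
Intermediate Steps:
$s{\left(T \right)} = 2 - 2 T \left(3 + T\right)$ ($s{\left(T \right)} = 2 - \left(T + 3\right) \left(T + T\right) = 2 - \left(3 + T\right) 2 T = 2 - 2 T \left(3 + T\right)$)
$L + s{\left(-62 \right)} = -24644 - \left(-374 + 7688\right) = -24644 + \left(2 + 372 - 7688\right) = -24644 - 7314 = -31958$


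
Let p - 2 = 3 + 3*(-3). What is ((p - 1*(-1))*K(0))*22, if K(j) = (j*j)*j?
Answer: 0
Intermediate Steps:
K(j) = j**3 (K(j) = j**2*j = j**3)
p = -4 (p = 2 + (3 + 3*(-3)) = 2 + (3 - 9) = 2 - 6 = -4)
((p - 1*(-1))*K(0))*22 = ((-4 - 1*(-1))*0**3)*22 = ((-4 + 1)*0)*22 = -3*0*22 = 0*22 = 0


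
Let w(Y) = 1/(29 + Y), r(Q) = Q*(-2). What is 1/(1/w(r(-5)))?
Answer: 1/39 ≈ 0.025641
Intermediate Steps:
r(Q) = -2*Q
1/(1/w(r(-5))) = 1/(1/(1/(29 - 2*(-5)))) = 1/(1/(1/(29 + 10))) = 1/(1/(1/39)) = 1/39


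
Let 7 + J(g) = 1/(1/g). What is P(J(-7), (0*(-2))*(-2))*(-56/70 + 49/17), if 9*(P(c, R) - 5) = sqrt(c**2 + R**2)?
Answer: 3481/255 ≈ 13.651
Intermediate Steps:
J(g) = -7 + g (J(g) = -7 + 1/(1/g) = -7 + g)
P(c, R) = 5 + sqrt(R**2 + c**2)/9 (P(c, R) = 5 + sqrt(c**2 + R**2)/9 = 5 + sqrt(R**2 + c**2)/9)
P(J(-7), (0*(-2))*(-2))*(-56/70 + 49/17) = (5 + sqrt(((0*(-2))*(-2))**2 + (-7 - 7)**2)/9)*(-56/70 + 49/17) = (5 + sqrt((0*(-2))**2 + (-14)**2)/9)*(-56*1/70 + 49*(1/17)) = (5 + sqrt(0**2 + 196)/9)*(-4/5 + 49/17) = (5 + sqrt(0 + 196)/9)*(177/85) = (5 + sqrt(196)/9)*(177/85) = (5 + (1/9)*14)*(177/85) = (5 + 14/9)*(177/85) = (59/9)*(177/85) = 3481/255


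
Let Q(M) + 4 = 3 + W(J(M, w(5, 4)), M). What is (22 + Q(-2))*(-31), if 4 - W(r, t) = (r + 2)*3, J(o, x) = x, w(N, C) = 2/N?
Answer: -2759/5 ≈ -551.80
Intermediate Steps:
W(r, t) = -2 - 3*r (W(r, t) = 4 - (r + 2)*3 = 4 - (2 + r)*3 = 4 - (6 + 3*r) = 4 + (-6 - 3*r) = -2 - 3*r)
Q(M) = -21/5 (Q(M) = -4 + (3 + (-2 - 6/5)) = -4 + (3 - 16/5) = -4 - ⅕ = -21/5)
(22 + Q(-2))*(-31) = (22 - 21/5)*(-31) = (89/5)*(-31) = -2759/5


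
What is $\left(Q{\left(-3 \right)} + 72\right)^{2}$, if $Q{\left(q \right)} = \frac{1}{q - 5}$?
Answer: $\frac{330625}{64} \approx 5166.0$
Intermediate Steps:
$Q{\left(q \right)} = \frac{1}{-5 + q}$
$\left(Q{\left(-3 \right)} + 72\right)^{2} = \left(\frac{1}{-5 - 3} + 72\right)^{2} = \left(\frac{1}{-8} + 72\right)^{2} = \left(- \frac{1}{8} + 72\right)^{2} = \left(\frac{575}{8}\right)^{2} = \frac{330625}{64}$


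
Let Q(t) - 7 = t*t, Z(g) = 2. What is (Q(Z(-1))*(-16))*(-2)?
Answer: 352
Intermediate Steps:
Q(t) = 7 + t² (Q(t) = 7 + t*t = 7 + t²)
(Q(Z(-1))*(-16))*(-2) = ((7 + 2²)*(-16))*(-2) = ((7 + 4)*(-16))*(-2) = (11*(-16))*(-2) = -176*(-2) = 352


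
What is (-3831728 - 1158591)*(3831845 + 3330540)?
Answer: -35742585950815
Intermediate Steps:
(-3831728 - 1158591)*(3831845 + 3330540) = -4990319*7162385 = -35742585950815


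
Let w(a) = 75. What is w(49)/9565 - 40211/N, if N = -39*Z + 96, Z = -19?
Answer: -76911088/1601181 ≈ -48.034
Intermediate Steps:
N = 837 (N = -39*(-19) + 96 = 741 + 96 = 837)
w(49)/9565 - 40211/N = 75/9565 - 40211/837 = 75*(1/9565) - 40211*1/837 = 15/1913 - 40211/837 = -76911088/1601181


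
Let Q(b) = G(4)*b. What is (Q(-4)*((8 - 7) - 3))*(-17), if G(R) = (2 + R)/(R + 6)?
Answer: -408/5 ≈ -81.600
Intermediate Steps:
G(R) = (2 + R)/(6 + R)
Q(b) = 3*b/5 (Q(b) = ((2 + 4)/(6 + 4))*b = (6/10)*b = ((⅒)*6)*b = 3*b/5)
(Q(-4)*((8 - 7) - 3))*(-17) = (((⅗)*(-4))*((8 - 7) - 3))*(-17) = -12*(1 - 3)/5*(-17) = -12/5*(-2)*(-17) = (24/5)*(-17) = -408/5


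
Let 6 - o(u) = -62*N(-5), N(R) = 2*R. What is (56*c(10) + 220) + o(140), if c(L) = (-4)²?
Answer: 502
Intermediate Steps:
c(L) = 16
o(u) = -614 (o(u) = 6 - (-62)*2*(-5) = 6 - (-62)*(-10) = 6 - 1*620 = 6 - 620 = -614)
(56*c(10) + 220) + o(140) = (56*16 + 220) - 614 = (896 + 220) - 614 = 1116 - 614 = 502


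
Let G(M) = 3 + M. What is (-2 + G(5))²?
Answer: 36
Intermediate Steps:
(-2 + G(5))² = (-2 + (3 + 5))² = (-2 + 8)² = 6² = 36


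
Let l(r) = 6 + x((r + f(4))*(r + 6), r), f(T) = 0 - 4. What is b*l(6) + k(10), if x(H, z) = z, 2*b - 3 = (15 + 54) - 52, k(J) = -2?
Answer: 118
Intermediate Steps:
f(T) = -4
b = 10 (b = 3/2 + ((15 + 54) - 52)/2 = 3/2 + (69 - 52)/2 = 3/2 + (½)*17 = 3/2 + 17/2 = 10)
l(r) = 6 + r
b*l(6) + k(10) = 10*(6 + 6) - 2 = 10*12 - 2 = 120 - 2 = 118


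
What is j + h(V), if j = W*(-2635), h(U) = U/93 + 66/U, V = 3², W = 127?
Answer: -31121294/93 ≈ -3.3464e+5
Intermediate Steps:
V = 9
h(U) = 66/U + U/93 (h(U) = U*(1/93) + 66/U = U/93 + 66/U = 66/U + U/93)
j = -334645 (j = 127*(-2635) = -334645)
j + h(V) = -334645 + (66/9 + (1/93)*9) = -334645 + (66*(⅑) + 3/31) = -334645 + (22/3 + 3/31) = -334645 + 691/93 = -31121294/93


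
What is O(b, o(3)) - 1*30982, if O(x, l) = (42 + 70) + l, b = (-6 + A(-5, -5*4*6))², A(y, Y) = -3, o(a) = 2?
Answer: -30868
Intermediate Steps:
b = 81 (b = (-6 - 3)² = (-9)² = 81)
O(x, l) = 112 + l
O(b, o(3)) - 1*30982 = (112 + 2) - 1*30982 = 114 - 30982 = -30868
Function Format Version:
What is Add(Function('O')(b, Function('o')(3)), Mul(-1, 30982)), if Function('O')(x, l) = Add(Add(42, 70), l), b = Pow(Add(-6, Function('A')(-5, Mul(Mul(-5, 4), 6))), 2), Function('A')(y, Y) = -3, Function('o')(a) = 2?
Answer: -30868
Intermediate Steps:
b = 81 (b = Pow(Add(-6, -3), 2) = Pow(-9, 2) = 81)
Function('O')(x, l) = Add(112, l)
Add(Function('O')(b, Function('o')(3)), Mul(-1, 30982)) = Add(Add(112, 2), Mul(-1, 30982)) = Add(114, -30982) = -30868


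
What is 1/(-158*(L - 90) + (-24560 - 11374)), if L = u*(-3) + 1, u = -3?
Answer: -1/23294 ≈ -4.2929e-5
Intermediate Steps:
L = 10 (L = -3*(-3) + 1 = 9 + 1 = 10)
1/(-158*(L - 90) + (-24560 - 11374)) = 1/(-158*(10 - 90) + (-24560 - 11374)) = 1/(-158*(-80) - 35934) = 1/(12640 - 35934) = 1/(-23294) = -1/23294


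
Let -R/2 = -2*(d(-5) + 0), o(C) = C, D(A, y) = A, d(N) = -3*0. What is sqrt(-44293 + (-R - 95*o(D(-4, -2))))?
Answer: I*sqrt(43913) ≈ 209.55*I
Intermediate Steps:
d(N) = 0
R = 0 (R = -(-4)*(0 + 0) = -(-4)*0 = -2*0 = 0)
sqrt(-44293 + (-R - 95*o(D(-4, -2)))) = sqrt(-44293 + (-1*0 - 95*(-4))) = sqrt(-44293 + (0 + 380)) = sqrt(-44293 + 380) = sqrt(-43913) = I*sqrt(43913)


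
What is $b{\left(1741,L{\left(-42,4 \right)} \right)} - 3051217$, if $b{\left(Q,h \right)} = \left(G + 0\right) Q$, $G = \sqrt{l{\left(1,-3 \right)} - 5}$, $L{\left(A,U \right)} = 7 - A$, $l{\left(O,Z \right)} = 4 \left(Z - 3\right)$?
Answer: $-3051217 + 1741 i \sqrt{29} \approx -3.0512 \cdot 10^{6} + 9375.6 i$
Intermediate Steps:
$l{\left(O,Z \right)} = -12 + 4 Z$ ($l{\left(O,Z \right)} = 4 \left(-3 + Z\right) = -12 + 4 Z$)
$G = i \sqrt{29}$ ($G = \sqrt{\left(-12 + 4 \left(-3\right)\right) - 5} = \sqrt{\left(-12 - 12\right) - 5} = \sqrt{-24 - 5} = \sqrt{-29} = i \sqrt{29} \approx 5.3852 i$)
$b{\left(Q,h \right)} = i Q \sqrt{29}$ ($b{\left(Q,h \right)} = \left(i \sqrt{29} + 0\right) Q = i \sqrt{29} Q = i Q \sqrt{29}$)
$b{\left(1741,L{\left(-42,4 \right)} \right)} - 3051217 = i 1741 \sqrt{29} - 3051217 = 1741 i \sqrt{29} - 3051217 = -3051217 + 1741 i \sqrt{29}$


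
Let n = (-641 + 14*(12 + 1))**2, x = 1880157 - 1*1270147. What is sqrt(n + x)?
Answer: sqrt(820691) ≈ 905.92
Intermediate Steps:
x = 610010 (x = 1880157 - 1270147 = 610010)
n = 210681 (n = (-641 + 14*13)**2 = (-641 + 182)**2 = (-459)**2 = 210681)
sqrt(n + x) = sqrt(210681 + 610010) = sqrt(820691)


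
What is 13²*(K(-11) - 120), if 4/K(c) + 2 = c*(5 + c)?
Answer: -324311/16 ≈ -20269.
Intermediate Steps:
K(c) = 4/(-2 + c*(5 + c))
13²*(K(-11) - 120) = 13²*(4/(-2 + (-11)² + 5*(-11)) - 120) = 169*(4/(-2 + 121 - 55) - 120) = 169*(4/64 - 120) = 169*(4*(1/64) - 120) = 169*(1/16 - 120) = 169*(-1919/16) = -324311/16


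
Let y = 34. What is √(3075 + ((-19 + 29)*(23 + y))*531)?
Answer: √305745 ≈ 552.94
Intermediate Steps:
√(3075 + ((-19 + 29)*(23 + y))*531) = √(3075 + ((-19 + 29)*(23 + 34))*531) = √(3075 + (10*57)*531) = √(3075 + 570*531) = √(3075 + 302670) = √305745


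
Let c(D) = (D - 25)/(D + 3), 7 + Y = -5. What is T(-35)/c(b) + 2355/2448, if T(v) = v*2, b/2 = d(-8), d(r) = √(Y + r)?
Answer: 17855/38352 + 1568*I*√5/141 ≈ 0.46556 + 24.866*I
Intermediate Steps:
Y = -12 (Y = -7 - 5 = -12)
d(r) = √(-12 + r)
b = 4*I*√5 (b = 2*√(-12 - 8) = 2*√(-20) = 2*(2*I*√5) = 4*I*√5 ≈ 8.9443*I)
T(v) = 2*v
c(D) = (-25 + D)/(3 + D)
T(-35)/c(b) + 2355/2448 = (2*(-35))/(((-25 + 4*I*√5)/(3 + 4*I*√5))) + 2355/2448 = -70*(3 + 4*I*√5)/(-25 + 4*I*√5) + 2355*(1/2448) = -70*(3 + 4*I*√5)/(-25 + 4*I*√5) + 785/816 = 785/816 - 70*(3 + 4*I*√5)/(-25 + 4*I*√5)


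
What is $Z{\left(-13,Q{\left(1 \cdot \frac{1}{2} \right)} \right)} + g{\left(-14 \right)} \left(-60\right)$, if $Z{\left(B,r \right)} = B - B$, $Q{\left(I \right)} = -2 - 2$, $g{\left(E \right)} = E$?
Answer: $840$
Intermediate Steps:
$Q{\left(I \right)} = -4$ ($Q{\left(I \right)} = -2 - 2 = -4$)
$Z{\left(B,r \right)} = 0$
$Z{\left(-13,Q{\left(1 \cdot \frac{1}{2} \right)} \right)} + g{\left(-14 \right)} \left(-60\right) = 0 - -840 = 0 + 840 = 840$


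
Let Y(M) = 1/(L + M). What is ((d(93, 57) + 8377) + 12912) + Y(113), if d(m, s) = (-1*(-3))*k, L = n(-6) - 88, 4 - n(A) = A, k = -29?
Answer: 742071/35 ≈ 21202.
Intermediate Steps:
n(A) = 4 - A
L = -78 (L = (4 - 1*(-6)) - 88 = (4 + 6) - 88 = 10 - 88 = -78)
d(m, s) = -87 (d(m, s) = -1*(-3)*(-29) = 3*(-29) = -87)
Y(M) = 1/(-78 + M)
((d(93, 57) + 8377) + 12912) + Y(113) = ((-87 + 8377) + 12912) + 1/(-78 + 113) = (8290 + 12912) + 1/35 = 21202 + 1/35 = 742071/35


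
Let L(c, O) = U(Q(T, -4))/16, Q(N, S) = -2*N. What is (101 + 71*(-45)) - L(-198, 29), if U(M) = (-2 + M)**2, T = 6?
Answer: -12425/4 ≈ -3106.3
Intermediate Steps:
L(c, O) = 49/4 (L(c, O) = (-2 - 2*6)**2/16 = (-2 - 12)**2*(1/16) = (-14)**2*(1/16) = 196*(1/16) = 49/4)
(101 + 71*(-45)) - L(-198, 29) = (101 + 71*(-45)) - 1*49/4 = (101 - 3195) - 49/4 = -3094 - 49/4 = -12425/4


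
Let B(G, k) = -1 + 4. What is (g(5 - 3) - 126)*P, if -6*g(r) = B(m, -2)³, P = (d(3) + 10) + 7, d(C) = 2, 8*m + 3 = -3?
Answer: -4959/2 ≈ -2479.5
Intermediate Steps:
m = -¾ (m = -3/8 + (⅛)*(-3) = -3/8 - 3/8 = -¾ ≈ -0.75000)
B(G, k) = 3
P = 19 (P = (2 + 10) + 7 = 12 + 7 = 19)
g(r) = -9/2 (g(r) = -⅙*3³ = -⅙*27 = -9/2)
(g(5 - 3) - 126)*P = (-9/2 - 126)*19 = -261/2*19 = -4959/2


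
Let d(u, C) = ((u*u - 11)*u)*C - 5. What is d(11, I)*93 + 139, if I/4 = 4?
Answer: 1800154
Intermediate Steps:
I = 16 (I = 4*4 = 16)
d(u, C) = -5 + C*u*(-11 + u²) (d(u, C) = ((u² - 11)*u)*C - 5 = ((-11 + u²)*u)*C - 5 = (u*(-11 + u²))*C - 5 = C*u*(-11 + u²) - 5 = -5 + C*u*(-11 + u²))
d(11, I)*93 + 139 = (-5 + 16*11³ - 11*16*11)*93 + 139 = (-5 + 16*1331 - 1936)*93 + 139 = (-5 + 21296 - 1936)*93 + 139 = 19355*93 + 139 = 1800015 + 139 = 1800154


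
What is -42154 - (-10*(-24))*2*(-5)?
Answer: -39754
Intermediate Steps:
-42154 - (-10*(-24))*2*(-5) = -42154 - 240*(-10) = -42154 - 1*(-2400) = -42154 + 2400 = -39754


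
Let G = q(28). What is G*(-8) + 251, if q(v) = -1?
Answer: 259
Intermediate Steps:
G = -1
G*(-8) + 251 = -1*(-8) + 251 = 8 + 251 = 259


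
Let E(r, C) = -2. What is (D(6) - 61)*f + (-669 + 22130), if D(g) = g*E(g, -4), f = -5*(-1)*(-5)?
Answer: 23286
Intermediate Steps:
f = -25 (f = 5*(-5) = -25)
D(g) = -2*g (D(g) = g*(-2) = -2*g)
(D(6) - 61)*f + (-669 + 22130) = (-2*6 - 61)*(-25) + (-669 + 22130) = (-12 - 61)*(-25) + 21461 = -73*(-25) + 21461 = 1825 + 21461 = 23286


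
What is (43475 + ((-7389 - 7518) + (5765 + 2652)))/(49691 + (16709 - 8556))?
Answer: 36985/57844 ≈ 0.63939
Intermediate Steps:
(43475 + ((-7389 - 7518) + (5765 + 2652)))/(49691 + (16709 - 8556)) = (43475 + (-14907 + 8417))/(49691 + 8153) = (43475 - 6490)/57844 = 36985*(1/57844) = 36985/57844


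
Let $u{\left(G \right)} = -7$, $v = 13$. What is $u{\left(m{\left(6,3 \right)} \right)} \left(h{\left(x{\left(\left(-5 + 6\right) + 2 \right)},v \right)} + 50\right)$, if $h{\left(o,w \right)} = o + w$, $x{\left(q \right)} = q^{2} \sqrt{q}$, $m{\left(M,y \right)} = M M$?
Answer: $-441 - 63 \sqrt{3} \approx -550.12$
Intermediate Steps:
$m{\left(M,y \right)} = M^{2}$
$x{\left(q \right)} = q^{\frac{5}{2}}$
$u{\left(m{\left(6,3 \right)} \right)} \left(h{\left(x{\left(\left(-5 + 6\right) + 2 \right)},v \right)} + 50\right) = - 7 \left(\left(\left(\left(-5 + 6\right) + 2\right)^{\frac{5}{2}} + 13\right) + 50\right) = - 7 \left(\left(\left(1 + 2\right)^{\frac{5}{2}} + 13\right) + 50\right) = - 7 \left(\left(3^{\frac{5}{2}} + 13\right) + 50\right) = - 7 \left(\left(9 \sqrt{3} + 13\right) + 50\right) = - 7 \left(\left(13 + 9 \sqrt{3}\right) + 50\right) = - 7 \left(63 + 9 \sqrt{3}\right) = -441 - 63 \sqrt{3}$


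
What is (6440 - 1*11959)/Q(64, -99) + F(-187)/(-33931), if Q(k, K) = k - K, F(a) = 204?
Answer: -187298441/5530753 ≈ -33.865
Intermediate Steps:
(6440 - 1*11959)/Q(64, -99) + F(-187)/(-33931) = (6440 - 1*11959)/(64 - 1*(-99)) + 204/(-33931) = (6440 - 11959)/(64 + 99) + 204*(-1/33931) = -5519/163 - 204/33931 = -187298441/5530753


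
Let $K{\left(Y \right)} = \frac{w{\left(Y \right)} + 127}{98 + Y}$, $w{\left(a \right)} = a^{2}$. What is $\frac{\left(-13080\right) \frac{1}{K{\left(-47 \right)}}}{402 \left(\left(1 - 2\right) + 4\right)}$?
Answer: $- \frac{9265}{39128} \approx -0.23679$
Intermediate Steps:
$K{\left(Y \right)} = \frac{127 + Y^{2}}{98 + Y}$ ($K{\left(Y \right)} = \frac{Y^{2} + 127}{98 + Y} = \frac{127 + Y^{2}}{98 + Y}$)
$\frac{\left(-13080\right) \frac{1}{K{\left(-47 \right)}}}{402 \left(\left(1 - 2\right) + 4\right)} = \frac{\left(-13080\right) \frac{1}{\frac{1}{98 - 47} \left(127 + \left(-47\right)^{2}\right)}}{402 \left(\left(1 - 2\right) + 4\right)} = \frac{\left(-13080\right) \frac{1}{\frac{1}{51} \left(127 + 2209\right)}}{402 \left(-1 + 4\right)} = \frac{\left(-13080\right) \frac{1}{\frac{1}{51} \cdot 2336}}{402 \cdot 3} = \frac{\left(-13080\right) \frac{1}{\frac{2336}{51}}}{1206} = \left(-13080\right) \frac{51}{2336} \cdot \frac{1}{1206} = \left(- \frac{83385}{292}\right) \frac{1}{1206} = - \frac{9265}{39128}$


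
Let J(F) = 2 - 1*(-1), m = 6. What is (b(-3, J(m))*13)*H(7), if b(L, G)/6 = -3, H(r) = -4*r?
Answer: 6552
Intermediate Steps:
J(F) = 3 (J(F) = 2 + 1 = 3)
b(L, G) = -18 (b(L, G) = 6*(-3) = -18)
(b(-3, J(m))*13)*H(7) = (-18*13)*(-4*7) = -234*(-28) = 6552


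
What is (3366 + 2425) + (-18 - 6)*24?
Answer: 5215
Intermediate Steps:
(3366 + 2425) + (-18 - 6)*24 = 5791 - 24*24 = 5791 - 576 = 5215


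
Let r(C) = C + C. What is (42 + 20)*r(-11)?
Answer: -1364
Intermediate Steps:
r(C) = 2*C
(42 + 20)*r(-11) = (42 + 20)*(2*(-11)) = 62*(-22) = -1364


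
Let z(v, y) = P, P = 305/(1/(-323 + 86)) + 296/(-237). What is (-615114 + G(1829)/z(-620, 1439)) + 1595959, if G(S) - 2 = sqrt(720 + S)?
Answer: 16803680585171/17131841 - 237*sqrt(2549)/17131841 ≈ 9.8085e+5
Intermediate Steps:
G(S) = 2 + sqrt(720 + S)
P = -17131841/237 (P = 305/(1/(-237)) + 296*(-1/237) = 305/(-1/237) - 296/237 = 305*(-237) - 296/237 = -72285 - 296/237 = -17131841/237 ≈ -72286.)
z(v, y) = -17131841/237
(-615114 + G(1829)/z(-620, 1439)) + 1595959 = (-615114 + (2 + sqrt(720 + 1829))/(-17131841/237)) + 1595959 = (-615114 + (2 + sqrt(2549))*(-237/17131841)) + 1595959 = (-615114 + (-474/17131841 - 237*sqrt(2549)/17131841)) + 1595959 = (-10538035245348/17131841 - 237*sqrt(2549)/17131841) + 1595959 = 16803680585171/17131841 - 237*sqrt(2549)/17131841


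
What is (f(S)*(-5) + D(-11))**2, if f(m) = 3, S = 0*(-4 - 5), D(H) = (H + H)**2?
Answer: 219961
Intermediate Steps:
D(H) = 4*H**2 (D(H) = (2*H)**2 = 4*H**2)
S = 0 (S = 0*(-9) = 0)
(f(S)*(-5) + D(-11))**2 = (3*(-5) + 4*(-11)**2)**2 = (-15 + 4*121)**2 = (-15 + 484)**2 = 469**2 = 219961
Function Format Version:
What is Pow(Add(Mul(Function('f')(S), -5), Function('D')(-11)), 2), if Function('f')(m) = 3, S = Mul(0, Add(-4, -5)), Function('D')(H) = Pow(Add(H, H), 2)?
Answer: 219961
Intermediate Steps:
Function('D')(H) = Mul(4, Pow(H, 2)) (Function('D')(H) = Pow(Mul(2, H), 2) = Mul(4, Pow(H, 2)))
S = 0 (S = Mul(0, -9) = 0)
Pow(Add(Mul(Function('f')(S), -5), Function('D')(-11)), 2) = Pow(Add(Mul(3, -5), Mul(4, Pow(-11, 2))), 2) = Pow(Add(-15, Mul(4, 121)), 2) = Pow(Add(-15, 484), 2) = Pow(469, 2) = 219961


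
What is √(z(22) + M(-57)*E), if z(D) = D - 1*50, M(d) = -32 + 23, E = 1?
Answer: I*√37 ≈ 6.0828*I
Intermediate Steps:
M(d) = -9
z(D) = -50 + D (z(D) = D - 50 = -50 + D)
√(z(22) + M(-57)*E) = √((-50 + 22) - 9*1) = √(-28 - 9) = √(-37) = I*√37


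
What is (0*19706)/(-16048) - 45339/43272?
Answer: -15113/14424 ≈ -1.0478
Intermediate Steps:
(0*19706)/(-16048) - 45339/43272 = 0*(-1/16048) - 45339*1/43272 = 0 - 15113/14424 = -15113/14424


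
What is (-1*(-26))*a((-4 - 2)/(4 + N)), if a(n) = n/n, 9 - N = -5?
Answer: 26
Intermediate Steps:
N = 14 (N = 9 - 1*(-5) = 9 + 5 = 14)
a(n) = 1
(-1*(-26))*a((-4 - 2)/(4 + N)) = -1*(-26)*1 = 26*1 = 26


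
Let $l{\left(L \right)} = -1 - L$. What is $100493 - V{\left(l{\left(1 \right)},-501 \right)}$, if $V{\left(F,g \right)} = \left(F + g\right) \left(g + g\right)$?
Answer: $-403513$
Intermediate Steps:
$V{\left(F,g \right)} = 2 g \left(F + g\right)$ ($V{\left(F,g \right)} = \left(F + g\right) 2 g = 2 g \left(F + g\right)$)
$100493 - V{\left(l{\left(1 \right)},-501 \right)} = 100493 - 2 \left(-501\right) \left(\left(-1 - 1\right) - 501\right) = 100493 - 2 \left(-501\right) \left(-2 - 501\right) = 100493 - 2 \left(-501\right) \left(-503\right) = 100493 - 504006 = -403513$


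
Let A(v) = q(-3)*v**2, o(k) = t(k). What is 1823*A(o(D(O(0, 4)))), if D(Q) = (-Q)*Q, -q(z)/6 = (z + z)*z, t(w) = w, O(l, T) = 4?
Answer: -50402304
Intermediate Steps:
q(z) = -12*z**2 (q(z) = -6*(z + z)*z = -6*2*z*z = -12*z**2)
D(Q) = -Q**2
o(k) = k
A(v) = -108*v**2 (A(v) = (-12*(-3)**2)*v**2 = (-12*9)*v**2 = -108*v**2)
1823*A(o(D(O(0, 4)))) = 1823*(-108*(-1*4**2)**2) = 1823*(-108*(-1*16)**2) = 1823*(-108*(-16)**2) = 1823*(-108*256) = 1823*(-27648) = -50402304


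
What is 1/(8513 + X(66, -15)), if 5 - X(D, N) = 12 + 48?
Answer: 1/8458 ≈ 0.00011823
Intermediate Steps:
X(D, N) = -55 (X(D, N) = 5 - (12 + 48) = 5 - 1*60 = 5 - 60 = -55)
1/(8513 + X(66, -15)) = 1/(8513 - 55) = 1/8458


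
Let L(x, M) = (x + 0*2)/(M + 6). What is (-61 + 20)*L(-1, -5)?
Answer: 41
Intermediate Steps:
L(x, M) = x/(6 + M) (L(x, M) = (x + 0)/(6 + M) = x/(6 + M))
(-61 + 20)*L(-1, -5) = (-61 + 20)*(-1/(6 - 5)) = -(-41)/1 = -(-41) = -41*(-1) = 41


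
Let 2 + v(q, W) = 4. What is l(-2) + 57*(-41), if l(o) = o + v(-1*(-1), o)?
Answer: -2337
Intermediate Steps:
v(q, W) = 2 (v(q, W) = -2 + 4 = 2)
l(o) = 2 + o (l(o) = o + 2 = 2 + o)
l(-2) + 57*(-41) = (2 - 2) + 57*(-41) = 0 - 2337 = -2337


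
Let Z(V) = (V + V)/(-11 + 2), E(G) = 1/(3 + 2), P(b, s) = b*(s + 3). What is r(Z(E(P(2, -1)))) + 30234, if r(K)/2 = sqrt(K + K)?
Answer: 30234 + 4*I*sqrt(5)/15 ≈ 30234.0 + 0.59628*I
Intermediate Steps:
P(b, s) = b*(3 + s)
E(G) = 1/5
Z(V) = -2*V/9 (Z(V) = (2*V)/(-9) = (2*V)*(-1/9) = -2*V/9)
r(K) = 2*sqrt(2)*sqrt(K) (r(K) = 2*sqrt(K + K) = 2*sqrt(2*K) = 2*(sqrt(2)*sqrt(K)) = 2*sqrt(2)*sqrt(K))
r(Z(E(P(2, -1)))) + 30234 = 2*sqrt(2)*sqrt(-2/9*1/5) + 30234 = 2*sqrt(2)*sqrt(-2/45) + 30234 = 2*sqrt(2)*(I*sqrt(10)/15) + 30234 = 4*I*sqrt(5)/15 + 30234 = 30234 + 4*I*sqrt(5)/15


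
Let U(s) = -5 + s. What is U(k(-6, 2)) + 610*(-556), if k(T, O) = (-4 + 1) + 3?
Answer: -339165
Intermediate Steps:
k(T, O) = 0 (k(T, O) = -3 + 3 = 0)
U(k(-6, 2)) + 610*(-556) = (-5 + 0) + 610*(-556) = -5 - 339160 = -339165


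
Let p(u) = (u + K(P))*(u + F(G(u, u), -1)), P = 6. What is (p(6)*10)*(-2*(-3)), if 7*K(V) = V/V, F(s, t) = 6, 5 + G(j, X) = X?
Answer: 30960/7 ≈ 4422.9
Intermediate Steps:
G(j, X) = -5 + X
K(V) = 1/7 (K(V) = (V/V)/7 = (1/7)*1 = 1/7)
p(u) = (6 + u)*(1/7 + u) (p(u) = (u + 1/7)*(u + 6) = (1/7 + u)*(6 + u) = (6 + u)*(1/7 + u))
(p(6)*10)*(-2*(-3)) = ((6/7 + 6**2 + (43/7)*6)*10)*(-2*(-3)) = ((6/7 + 36 + 258/7)*10)*6 = ((516/7)*10)*6 = (5160/7)*6 = 30960/7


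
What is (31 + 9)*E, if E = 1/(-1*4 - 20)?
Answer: -5/3 ≈ -1.6667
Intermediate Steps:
E = -1/24 (E = 1/(-4 - 20) = 1/(-24) = -1/24 ≈ -0.041667)
(31 + 9)*E = (31 + 9)*(-1/24) = 40*(-1/24) = -5/3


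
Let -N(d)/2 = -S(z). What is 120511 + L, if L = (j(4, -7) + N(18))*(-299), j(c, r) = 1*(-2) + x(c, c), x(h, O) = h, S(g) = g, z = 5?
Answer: 116923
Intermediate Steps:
j(c, r) = -2 + c (j(c, r) = 1*(-2) + c = -2 + c)
N(d) = 10 (N(d) = -(-2)*5 = -2*(-5) = 10)
L = -3588 (L = ((-2 + 4) + 10)*(-299) = (2 + 10)*(-299) = 12*(-299) = -3588)
120511 + L = 120511 - 3588 = 116923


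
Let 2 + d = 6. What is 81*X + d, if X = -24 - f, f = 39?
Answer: -5099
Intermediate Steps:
d = 4 (d = -2 + 6 = 4)
X = -63 (X = -24 - 1*39 = -24 - 39 = -63)
81*X + d = 81*(-63) + 4 = -5103 + 4 = -5099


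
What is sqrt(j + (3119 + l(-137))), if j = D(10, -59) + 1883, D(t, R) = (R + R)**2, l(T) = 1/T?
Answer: sqrt(355221957)/137 ≈ 137.57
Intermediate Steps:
D(t, R) = 4*R**2 (D(t, R) = (2*R)**2 = 4*R**2)
j = 15807 (j = 4*(-59)**2 + 1883 = 4*3481 + 1883 = 13924 + 1883 = 15807)
sqrt(j + (3119 + l(-137))) = sqrt(15807 + (3119 + 1/(-137))) = sqrt(15807 + (3119 - 1/137)) = sqrt(15807 + 427302/137) = sqrt(2592861/137) = sqrt(355221957)/137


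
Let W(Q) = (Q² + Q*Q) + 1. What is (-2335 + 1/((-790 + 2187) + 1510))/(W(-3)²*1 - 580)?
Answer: 6787844/636633 ≈ 10.662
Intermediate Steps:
W(Q) = 1 + 2*Q² (W(Q) = (Q² + Q²) + 1 = 2*Q² + 1 = 1 + 2*Q²)
(-2335 + 1/((-790 + 2187) + 1510))/(W(-3)²*1 - 580) = (-2335 + 1/((-790 + 2187) + 1510))/((1 + 2*(-3)²)²*1 - 580) = (-2335 + 1/(1397 + 1510))/((1 + 2*9)²*1 - 580) = (-2335 + 1/2907)/((1 + 18)²*1 - 580) = (-2335 + 1/2907)/(19²*1 - 580) = -6787844/(2907*(361*1 - 580)) = -6787844/(2907*(361 - 580)) = -6787844/2907/(-219) = -6787844/2907*(-1/219) = 6787844/636633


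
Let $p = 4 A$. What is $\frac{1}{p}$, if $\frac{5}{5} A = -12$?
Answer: $- \frac{1}{48} \approx -0.020833$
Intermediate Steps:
$A = -12$
$p = -48$ ($p = 4 \left(-12\right) = -48$)
$\frac{1}{p} = \frac{1}{-48} = - \frac{1}{48}$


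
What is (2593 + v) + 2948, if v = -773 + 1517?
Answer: 6285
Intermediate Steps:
v = 744
(2593 + v) + 2948 = (2593 + 744) + 2948 = 3337 + 2948 = 6285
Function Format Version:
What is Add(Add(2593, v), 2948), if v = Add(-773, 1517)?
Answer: 6285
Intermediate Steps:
v = 744
Add(Add(2593, v), 2948) = Add(Add(2593, 744), 2948) = Add(3337, 2948) = 6285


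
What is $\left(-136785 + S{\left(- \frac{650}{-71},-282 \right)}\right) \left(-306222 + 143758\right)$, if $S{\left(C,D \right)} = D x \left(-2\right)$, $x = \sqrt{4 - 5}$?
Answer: $22222638240 - 91629696 i \approx 2.2223 \cdot 10^{10} - 9.163 \cdot 10^{7} i$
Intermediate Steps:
$x = i$ ($x = \sqrt{-1} = i \approx 1.0 i$)
$S{\left(C,D \right)} = - 2 i D$ ($S{\left(C,D \right)} = D i \left(-2\right) = i D \left(-2\right) = - 2 i D$)
$\left(-136785 + S{\left(- \frac{650}{-71},-282 \right)}\right) \left(-306222 + 143758\right) = \left(-136785 - 2 i \left(-282\right)\right) \left(-306222 + 143758\right) = \left(-136785 + 564 i\right) \left(-162464\right) = 22222638240 - 91629696 i$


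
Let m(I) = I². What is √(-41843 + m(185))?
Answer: I*√7618 ≈ 87.281*I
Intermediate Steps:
√(-41843 + m(185)) = √(-41843 + 185²) = √(-41843 + 34225) = √(-7618) = I*√7618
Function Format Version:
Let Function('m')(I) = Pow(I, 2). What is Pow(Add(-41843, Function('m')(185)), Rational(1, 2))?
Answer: Mul(I, Pow(7618, Rational(1, 2))) ≈ Mul(87.281, I)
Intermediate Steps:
Pow(Add(-41843, Function('m')(185)), Rational(1, 2)) = Pow(Add(-41843, Pow(185, 2)), Rational(1, 2)) = Pow(Add(-41843, 34225), Rational(1, 2)) = Pow(-7618, Rational(1, 2)) = Mul(I, Pow(7618, Rational(1, 2)))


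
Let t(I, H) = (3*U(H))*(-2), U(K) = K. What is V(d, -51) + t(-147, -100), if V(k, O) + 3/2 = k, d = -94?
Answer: 1009/2 ≈ 504.50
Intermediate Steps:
V(k, O) = -3/2 + k
t(I, H) = -6*H (t(I, H) = (3*H)*(-2) = -6*H)
V(d, -51) + t(-147, -100) = (-3/2 - 94) - 6*(-100) = -191/2 + 600 = 1009/2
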